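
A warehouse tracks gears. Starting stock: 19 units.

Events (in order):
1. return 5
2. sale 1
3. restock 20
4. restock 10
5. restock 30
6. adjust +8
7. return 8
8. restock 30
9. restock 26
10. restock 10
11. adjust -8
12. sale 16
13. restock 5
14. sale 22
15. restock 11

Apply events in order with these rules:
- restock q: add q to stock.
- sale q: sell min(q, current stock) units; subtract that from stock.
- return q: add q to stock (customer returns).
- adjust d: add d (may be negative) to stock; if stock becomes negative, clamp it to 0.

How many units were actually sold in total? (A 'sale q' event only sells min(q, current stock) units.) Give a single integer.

Processing events:
Start: stock = 19
  Event 1 (return 5): 19 + 5 = 24
  Event 2 (sale 1): sell min(1,24)=1. stock: 24 - 1 = 23. total_sold = 1
  Event 3 (restock 20): 23 + 20 = 43
  Event 4 (restock 10): 43 + 10 = 53
  Event 5 (restock 30): 53 + 30 = 83
  Event 6 (adjust +8): 83 + 8 = 91
  Event 7 (return 8): 91 + 8 = 99
  Event 8 (restock 30): 99 + 30 = 129
  Event 9 (restock 26): 129 + 26 = 155
  Event 10 (restock 10): 155 + 10 = 165
  Event 11 (adjust -8): 165 + -8 = 157
  Event 12 (sale 16): sell min(16,157)=16. stock: 157 - 16 = 141. total_sold = 17
  Event 13 (restock 5): 141 + 5 = 146
  Event 14 (sale 22): sell min(22,146)=22. stock: 146 - 22 = 124. total_sold = 39
  Event 15 (restock 11): 124 + 11 = 135
Final: stock = 135, total_sold = 39

Answer: 39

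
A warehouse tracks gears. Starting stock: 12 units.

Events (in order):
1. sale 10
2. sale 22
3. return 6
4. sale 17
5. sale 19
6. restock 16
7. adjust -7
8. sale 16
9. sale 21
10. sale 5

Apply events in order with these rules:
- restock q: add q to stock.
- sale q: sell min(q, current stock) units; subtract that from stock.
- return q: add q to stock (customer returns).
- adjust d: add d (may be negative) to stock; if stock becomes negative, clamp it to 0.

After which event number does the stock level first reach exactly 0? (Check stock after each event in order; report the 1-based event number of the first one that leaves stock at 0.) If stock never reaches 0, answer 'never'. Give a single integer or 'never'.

Answer: 2

Derivation:
Processing events:
Start: stock = 12
  Event 1 (sale 10): sell min(10,12)=10. stock: 12 - 10 = 2. total_sold = 10
  Event 2 (sale 22): sell min(22,2)=2. stock: 2 - 2 = 0. total_sold = 12
  Event 3 (return 6): 0 + 6 = 6
  Event 4 (sale 17): sell min(17,6)=6. stock: 6 - 6 = 0. total_sold = 18
  Event 5 (sale 19): sell min(19,0)=0. stock: 0 - 0 = 0. total_sold = 18
  Event 6 (restock 16): 0 + 16 = 16
  Event 7 (adjust -7): 16 + -7 = 9
  Event 8 (sale 16): sell min(16,9)=9. stock: 9 - 9 = 0. total_sold = 27
  Event 9 (sale 21): sell min(21,0)=0. stock: 0 - 0 = 0. total_sold = 27
  Event 10 (sale 5): sell min(5,0)=0. stock: 0 - 0 = 0. total_sold = 27
Final: stock = 0, total_sold = 27

First zero at event 2.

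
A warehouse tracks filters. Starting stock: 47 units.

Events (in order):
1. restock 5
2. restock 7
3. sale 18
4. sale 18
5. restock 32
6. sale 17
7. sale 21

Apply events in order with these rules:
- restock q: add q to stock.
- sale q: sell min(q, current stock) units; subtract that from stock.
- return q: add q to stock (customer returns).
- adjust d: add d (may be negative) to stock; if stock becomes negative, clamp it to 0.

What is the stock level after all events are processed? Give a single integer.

Answer: 17

Derivation:
Processing events:
Start: stock = 47
  Event 1 (restock 5): 47 + 5 = 52
  Event 2 (restock 7): 52 + 7 = 59
  Event 3 (sale 18): sell min(18,59)=18. stock: 59 - 18 = 41. total_sold = 18
  Event 4 (sale 18): sell min(18,41)=18. stock: 41 - 18 = 23. total_sold = 36
  Event 5 (restock 32): 23 + 32 = 55
  Event 6 (sale 17): sell min(17,55)=17. stock: 55 - 17 = 38. total_sold = 53
  Event 7 (sale 21): sell min(21,38)=21. stock: 38 - 21 = 17. total_sold = 74
Final: stock = 17, total_sold = 74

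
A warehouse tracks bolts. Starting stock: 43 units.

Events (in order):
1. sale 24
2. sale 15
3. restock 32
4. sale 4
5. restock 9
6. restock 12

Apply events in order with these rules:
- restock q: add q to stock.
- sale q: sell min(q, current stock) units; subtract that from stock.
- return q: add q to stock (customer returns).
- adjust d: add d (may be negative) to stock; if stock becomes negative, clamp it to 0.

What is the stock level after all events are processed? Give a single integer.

Answer: 53

Derivation:
Processing events:
Start: stock = 43
  Event 1 (sale 24): sell min(24,43)=24. stock: 43 - 24 = 19. total_sold = 24
  Event 2 (sale 15): sell min(15,19)=15. stock: 19 - 15 = 4. total_sold = 39
  Event 3 (restock 32): 4 + 32 = 36
  Event 4 (sale 4): sell min(4,36)=4. stock: 36 - 4 = 32. total_sold = 43
  Event 5 (restock 9): 32 + 9 = 41
  Event 6 (restock 12): 41 + 12 = 53
Final: stock = 53, total_sold = 43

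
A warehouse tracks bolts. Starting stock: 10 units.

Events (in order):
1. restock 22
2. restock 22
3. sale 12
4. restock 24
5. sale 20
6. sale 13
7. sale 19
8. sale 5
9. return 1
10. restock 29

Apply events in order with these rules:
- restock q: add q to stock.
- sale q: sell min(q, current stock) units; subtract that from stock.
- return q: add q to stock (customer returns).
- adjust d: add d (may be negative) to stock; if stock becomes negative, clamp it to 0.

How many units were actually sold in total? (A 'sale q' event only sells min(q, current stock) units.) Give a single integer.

Processing events:
Start: stock = 10
  Event 1 (restock 22): 10 + 22 = 32
  Event 2 (restock 22): 32 + 22 = 54
  Event 3 (sale 12): sell min(12,54)=12. stock: 54 - 12 = 42. total_sold = 12
  Event 4 (restock 24): 42 + 24 = 66
  Event 5 (sale 20): sell min(20,66)=20. stock: 66 - 20 = 46. total_sold = 32
  Event 6 (sale 13): sell min(13,46)=13. stock: 46 - 13 = 33. total_sold = 45
  Event 7 (sale 19): sell min(19,33)=19. stock: 33 - 19 = 14. total_sold = 64
  Event 8 (sale 5): sell min(5,14)=5. stock: 14 - 5 = 9. total_sold = 69
  Event 9 (return 1): 9 + 1 = 10
  Event 10 (restock 29): 10 + 29 = 39
Final: stock = 39, total_sold = 69

Answer: 69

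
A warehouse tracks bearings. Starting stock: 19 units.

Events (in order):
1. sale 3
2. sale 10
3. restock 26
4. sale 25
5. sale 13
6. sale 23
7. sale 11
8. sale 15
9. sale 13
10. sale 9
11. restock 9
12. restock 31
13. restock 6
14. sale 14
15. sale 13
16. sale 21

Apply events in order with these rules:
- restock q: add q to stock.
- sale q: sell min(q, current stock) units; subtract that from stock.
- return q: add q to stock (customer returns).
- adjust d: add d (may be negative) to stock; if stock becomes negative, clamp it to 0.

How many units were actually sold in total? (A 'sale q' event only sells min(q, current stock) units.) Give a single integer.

Processing events:
Start: stock = 19
  Event 1 (sale 3): sell min(3,19)=3. stock: 19 - 3 = 16. total_sold = 3
  Event 2 (sale 10): sell min(10,16)=10. stock: 16 - 10 = 6. total_sold = 13
  Event 3 (restock 26): 6 + 26 = 32
  Event 4 (sale 25): sell min(25,32)=25. stock: 32 - 25 = 7. total_sold = 38
  Event 5 (sale 13): sell min(13,7)=7. stock: 7 - 7 = 0. total_sold = 45
  Event 6 (sale 23): sell min(23,0)=0. stock: 0 - 0 = 0. total_sold = 45
  Event 7 (sale 11): sell min(11,0)=0. stock: 0 - 0 = 0. total_sold = 45
  Event 8 (sale 15): sell min(15,0)=0. stock: 0 - 0 = 0. total_sold = 45
  Event 9 (sale 13): sell min(13,0)=0. stock: 0 - 0 = 0. total_sold = 45
  Event 10 (sale 9): sell min(9,0)=0. stock: 0 - 0 = 0. total_sold = 45
  Event 11 (restock 9): 0 + 9 = 9
  Event 12 (restock 31): 9 + 31 = 40
  Event 13 (restock 6): 40 + 6 = 46
  Event 14 (sale 14): sell min(14,46)=14. stock: 46 - 14 = 32. total_sold = 59
  Event 15 (sale 13): sell min(13,32)=13. stock: 32 - 13 = 19. total_sold = 72
  Event 16 (sale 21): sell min(21,19)=19. stock: 19 - 19 = 0. total_sold = 91
Final: stock = 0, total_sold = 91

Answer: 91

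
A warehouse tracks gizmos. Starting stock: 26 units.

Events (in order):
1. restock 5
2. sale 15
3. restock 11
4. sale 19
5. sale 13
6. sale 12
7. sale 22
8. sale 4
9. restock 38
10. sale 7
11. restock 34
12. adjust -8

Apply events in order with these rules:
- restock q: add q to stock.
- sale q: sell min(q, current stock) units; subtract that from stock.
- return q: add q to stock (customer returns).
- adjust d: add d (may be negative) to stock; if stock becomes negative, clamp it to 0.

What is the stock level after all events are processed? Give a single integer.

Answer: 57

Derivation:
Processing events:
Start: stock = 26
  Event 1 (restock 5): 26 + 5 = 31
  Event 2 (sale 15): sell min(15,31)=15. stock: 31 - 15 = 16. total_sold = 15
  Event 3 (restock 11): 16 + 11 = 27
  Event 4 (sale 19): sell min(19,27)=19. stock: 27 - 19 = 8. total_sold = 34
  Event 5 (sale 13): sell min(13,8)=8. stock: 8 - 8 = 0. total_sold = 42
  Event 6 (sale 12): sell min(12,0)=0. stock: 0 - 0 = 0. total_sold = 42
  Event 7 (sale 22): sell min(22,0)=0. stock: 0 - 0 = 0. total_sold = 42
  Event 8 (sale 4): sell min(4,0)=0. stock: 0 - 0 = 0. total_sold = 42
  Event 9 (restock 38): 0 + 38 = 38
  Event 10 (sale 7): sell min(7,38)=7. stock: 38 - 7 = 31. total_sold = 49
  Event 11 (restock 34): 31 + 34 = 65
  Event 12 (adjust -8): 65 + -8 = 57
Final: stock = 57, total_sold = 49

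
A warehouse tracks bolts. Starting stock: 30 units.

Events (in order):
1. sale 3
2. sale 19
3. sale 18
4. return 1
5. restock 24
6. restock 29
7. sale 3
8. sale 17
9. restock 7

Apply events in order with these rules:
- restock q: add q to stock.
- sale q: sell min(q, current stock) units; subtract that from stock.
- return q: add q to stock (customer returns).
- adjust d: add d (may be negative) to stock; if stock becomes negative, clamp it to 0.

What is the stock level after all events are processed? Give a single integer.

Answer: 41

Derivation:
Processing events:
Start: stock = 30
  Event 1 (sale 3): sell min(3,30)=3. stock: 30 - 3 = 27. total_sold = 3
  Event 2 (sale 19): sell min(19,27)=19. stock: 27 - 19 = 8. total_sold = 22
  Event 3 (sale 18): sell min(18,8)=8. stock: 8 - 8 = 0. total_sold = 30
  Event 4 (return 1): 0 + 1 = 1
  Event 5 (restock 24): 1 + 24 = 25
  Event 6 (restock 29): 25 + 29 = 54
  Event 7 (sale 3): sell min(3,54)=3. stock: 54 - 3 = 51. total_sold = 33
  Event 8 (sale 17): sell min(17,51)=17. stock: 51 - 17 = 34. total_sold = 50
  Event 9 (restock 7): 34 + 7 = 41
Final: stock = 41, total_sold = 50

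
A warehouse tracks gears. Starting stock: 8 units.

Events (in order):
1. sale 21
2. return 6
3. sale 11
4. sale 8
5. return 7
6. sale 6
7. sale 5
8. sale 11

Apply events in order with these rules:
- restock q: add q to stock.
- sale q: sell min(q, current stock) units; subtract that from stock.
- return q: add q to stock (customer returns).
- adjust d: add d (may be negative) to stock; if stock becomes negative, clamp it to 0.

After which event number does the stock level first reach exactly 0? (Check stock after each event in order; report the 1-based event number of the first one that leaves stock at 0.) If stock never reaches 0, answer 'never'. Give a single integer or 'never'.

Answer: 1

Derivation:
Processing events:
Start: stock = 8
  Event 1 (sale 21): sell min(21,8)=8. stock: 8 - 8 = 0. total_sold = 8
  Event 2 (return 6): 0 + 6 = 6
  Event 3 (sale 11): sell min(11,6)=6. stock: 6 - 6 = 0. total_sold = 14
  Event 4 (sale 8): sell min(8,0)=0. stock: 0 - 0 = 0. total_sold = 14
  Event 5 (return 7): 0 + 7 = 7
  Event 6 (sale 6): sell min(6,7)=6. stock: 7 - 6 = 1. total_sold = 20
  Event 7 (sale 5): sell min(5,1)=1. stock: 1 - 1 = 0. total_sold = 21
  Event 8 (sale 11): sell min(11,0)=0. stock: 0 - 0 = 0. total_sold = 21
Final: stock = 0, total_sold = 21

First zero at event 1.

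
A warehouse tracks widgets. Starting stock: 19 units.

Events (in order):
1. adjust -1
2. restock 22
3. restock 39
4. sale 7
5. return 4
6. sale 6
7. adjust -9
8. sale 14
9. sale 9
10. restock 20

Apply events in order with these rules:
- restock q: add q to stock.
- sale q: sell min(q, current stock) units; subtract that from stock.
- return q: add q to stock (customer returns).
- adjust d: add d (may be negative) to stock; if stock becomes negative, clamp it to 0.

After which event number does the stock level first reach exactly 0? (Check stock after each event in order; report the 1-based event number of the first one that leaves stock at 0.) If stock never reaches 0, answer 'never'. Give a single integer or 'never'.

Answer: never

Derivation:
Processing events:
Start: stock = 19
  Event 1 (adjust -1): 19 + -1 = 18
  Event 2 (restock 22): 18 + 22 = 40
  Event 3 (restock 39): 40 + 39 = 79
  Event 4 (sale 7): sell min(7,79)=7. stock: 79 - 7 = 72. total_sold = 7
  Event 5 (return 4): 72 + 4 = 76
  Event 6 (sale 6): sell min(6,76)=6. stock: 76 - 6 = 70. total_sold = 13
  Event 7 (adjust -9): 70 + -9 = 61
  Event 8 (sale 14): sell min(14,61)=14. stock: 61 - 14 = 47. total_sold = 27
  Event 9 (sale 9): sell min(9,47)=9. stock: 47 - 9 = 38. total_sold = 36
  Event 10 (restock 20): 38 + 20 = 58
Final: stock = 58, total_sold = 36

Stock never reaches 0.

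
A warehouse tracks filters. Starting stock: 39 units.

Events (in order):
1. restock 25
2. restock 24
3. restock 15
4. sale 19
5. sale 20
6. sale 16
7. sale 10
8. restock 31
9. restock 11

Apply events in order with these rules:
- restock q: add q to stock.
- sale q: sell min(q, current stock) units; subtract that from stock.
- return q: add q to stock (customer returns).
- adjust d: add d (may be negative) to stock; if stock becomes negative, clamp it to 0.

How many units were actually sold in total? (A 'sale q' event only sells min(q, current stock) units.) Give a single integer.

Processing events:
Start: stock = 39
  Event 1 (restock 25): 39 + 25 = 64
  Event 2 (restock 24): 64 + 24 = 88
  Event 3 (restock 15): 88 + 15 = 103
  Event 4 (sale 19): sell min(19,103)=19. stock: 103 - 19 = 84. total_sold = 19
  Event 5 (sale 20): sell min(20,84)=20. stock: 84 - 20 = 64. total_sold = 39
  Event 6 (sale 16): sell min(16,64)=16. stock: 64 - 16 = 48. total_sold = 55
  Event 7 (sale 10): sell min(10,48)=10. stock: 48 - 10 = 38. total_sold = 65
  Event 8 (restock 31): 38 + 31 = 69
  Event 9 (restock 11): 69 + 11 = 80
Final: stock = 80, total_sold = 65

Answer: 65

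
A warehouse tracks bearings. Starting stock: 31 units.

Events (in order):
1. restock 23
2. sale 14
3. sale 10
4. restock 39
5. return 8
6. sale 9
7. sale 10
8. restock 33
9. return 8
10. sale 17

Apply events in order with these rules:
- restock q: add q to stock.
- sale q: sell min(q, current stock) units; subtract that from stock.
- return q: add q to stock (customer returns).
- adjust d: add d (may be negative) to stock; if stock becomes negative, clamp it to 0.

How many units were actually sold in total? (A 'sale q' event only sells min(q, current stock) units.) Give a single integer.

Processing events:
Start: stock = 31
  Event 1 (restock 23): 31 + 23 = 54
  Event 2 (sale 14): sell min(14,54)=14. stock: 54 - 14 = 40. total_sold = 14
  Event 3 (sale 10): sell min(10,40)=10. stock: 40 - 10 = 30. total_sold = 24
  Event 4 (restock 39): 30 + 39 = 69
  Event 5 (return 8): 69 + 8 = 77
  Event 6 (sale 9): sell min(9,77)=9. stock: 77 - 9 = 68. total_sold = 33
  Event 7 (sale 10): sell min(10,68)=10. stock: 68 - 10 = 58. total_sold = 43
  Event 8 (restock 33): 58 + 33 = 91
  Event 9 (return 8): 91 + 8 = 99
  Event 10 (sale 17): sell min(17,99)=17. stock: 99 - 17 = 82. total_sold = 60
Final: stock = 82, total_sold = 60

Answer: 60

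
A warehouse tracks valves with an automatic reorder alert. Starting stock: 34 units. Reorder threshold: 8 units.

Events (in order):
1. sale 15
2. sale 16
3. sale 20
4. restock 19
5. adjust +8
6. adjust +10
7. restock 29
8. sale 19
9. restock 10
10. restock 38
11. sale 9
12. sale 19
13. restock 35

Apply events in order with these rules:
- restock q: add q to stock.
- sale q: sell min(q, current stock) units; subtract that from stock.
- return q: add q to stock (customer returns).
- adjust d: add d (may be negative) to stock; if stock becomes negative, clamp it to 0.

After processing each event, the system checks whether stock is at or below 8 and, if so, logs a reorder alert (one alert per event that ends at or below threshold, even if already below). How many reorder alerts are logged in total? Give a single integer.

Processing events:
Start: stock = 34
  Event 1 (sale 15): sell min(15,34)=15. stock: 34 - 15 = 19. total_sold = 15
  Event 2 (sale 16): sell min(16,19)=16. stock: 19 - 16 = 3. total_sold = 31
  Event 3 (sale 20): sell min(20,3)=3. stock: 3 - 3 = 0. total_sold = 34
  Event 4 (restock 19): 0 + 19 = 19
  Event 5 (adjust +8): 19 + 8 = 27
  Event 6 (adjust +10): 27 + 10 = 37
  Event 7 (restock 29): 37 + 29 = 66
  Event 8 (sale 19): sell min(19,66)=19. stock: 66 - 19 = 47. total_sold = 53
  Event 9 (restock 10): 47 + 10 = 57
  Event 10 (restock 38): 57 + 38 = 95
  Event 11 (sale 9): sell min(9,95)=9. stock: 95 - 9 = 86. total_sold = 62
  Event 12 (sale 19): sell min(19,86)=19. stock: 86 - 19 = 67. total_sold = 81
  Event 13 (restock 35): 67 + 35 = 102
Final: stock = 102, total_sold = 81

Checking against threshold 8:
  After event 1: stock=19 > 8
  After event 2: stock=3 <= 8 -> ALERT
  After event 3: stock=0 <= 8 -> ALERT
  After event 4: stock=19 > 8
  After event 5: stock=27 > 8
  After event 6: stock=37 > 8
  After event 7: stock=66 > 8
  After event 8: stock=47 > 8
  After event 9: stock=57 > 8
  After event 10: stock=95 > 8
  After event 11: stock=86 > 8
  After event 12: stock=67 > 8
  After event 13: stock=102 > 8
Alert events: [2, 3]. Count = 2

Answer: 2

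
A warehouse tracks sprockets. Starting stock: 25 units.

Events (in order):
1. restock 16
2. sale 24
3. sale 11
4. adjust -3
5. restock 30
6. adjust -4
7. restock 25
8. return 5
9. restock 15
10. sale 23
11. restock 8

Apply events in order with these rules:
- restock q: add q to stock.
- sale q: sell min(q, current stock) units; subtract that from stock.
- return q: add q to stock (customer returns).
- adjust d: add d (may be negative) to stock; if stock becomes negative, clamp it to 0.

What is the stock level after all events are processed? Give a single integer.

Answer: 59

Derivation:
Processing events:
Start: stock = 25
  Event 1 (restock 16): 25 + 16 = 41
  Event 2 (sale 24): sell min(24,41)=24. stock: 41 - 24 = 17. total_sold = 24
  Event 3 (sale 11): sell min(11,17)=11. stock: 17 - 11 = 6. total_sold = 35
  Event 4 (adjust -3): 6 + -3 = 3
  Event 5 (restock 30): 3 + 30 = 33
  Event 6 (adjust -4): 33 + -4 = 29
  Event 7 (restock 25): 29 + 25 = 54
  Event 8 (return 5): 54 + 5 = 59
  Event 9 (restock 15): 59 + 15 = 74
  Event 10 (sale 23): sell min(23,74)=23. stock: 74 - 23 = 51. total_sold = 58
  Event 11 (restock 8): 51 + 8 = 59
Final: stock = 59, total_sold = 58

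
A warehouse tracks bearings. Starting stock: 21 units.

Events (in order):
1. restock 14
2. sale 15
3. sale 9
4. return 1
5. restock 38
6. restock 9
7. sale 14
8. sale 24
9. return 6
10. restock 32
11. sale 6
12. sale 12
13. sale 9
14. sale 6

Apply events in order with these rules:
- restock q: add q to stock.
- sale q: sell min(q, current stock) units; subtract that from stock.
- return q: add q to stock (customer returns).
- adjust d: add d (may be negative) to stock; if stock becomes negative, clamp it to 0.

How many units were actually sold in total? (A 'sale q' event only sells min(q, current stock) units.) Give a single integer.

Answer: 95

Derivation:
Processing events:
Start: stock = 21
  Event 1 (restock 14): 21 + 14 = 35
  Event 2 (sale 15): sell min(15,35)=15. stock: 35 - 15 = 20. total_sold = 15
  Event 3 (sale 9): sell min(9,20)=9. stock: 20 - 9 = 11. total_sold = 24
  Event 4 (return 1): 11 + 1 = 12
  Event 5 (restock 38): 12 + 38 = 50
  Event 6 (restock 9): 50 + 9 = 59
  Event 7 (sale 14): sell min(14,59)=14. stock: 59 - 14 = 45. total_sold = 38
  Event 8 (sale 24): sell min(24,45)=24. stock: 45 - 24 = 21. total_sold = 62
  Event 9 (return 6): 21 + 6 = 27
  Event 10 (restock 32): 27 + 32 = 59
  Event 11 (sale 6): sell min(6,59)=6. stock: 59 - 6 = 53. total_sold = 68
  Event 12 (sale 12): sell min(12,53)=12. stock: 53 - 12 = 41. total_sold = 80
  Event 13 (sale 9): sell min(9,41)=9. stock: 41 - 9 = 32. total_sold = 89
  Event 14 (sale 6): sell min(6,32)=6. stock: 32 - 6 = 26. total_sold = 95
Final: stock = 26, total_sold = 95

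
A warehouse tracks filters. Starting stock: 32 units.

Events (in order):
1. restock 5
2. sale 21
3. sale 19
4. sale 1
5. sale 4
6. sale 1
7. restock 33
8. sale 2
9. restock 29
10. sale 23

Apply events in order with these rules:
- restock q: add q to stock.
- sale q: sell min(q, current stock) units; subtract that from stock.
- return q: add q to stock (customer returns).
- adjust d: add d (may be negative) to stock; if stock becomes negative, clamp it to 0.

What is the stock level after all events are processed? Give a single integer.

Answer: 37

Derivation:
Processing events:
Start: stock = 32
  Event 1 (restock 5): 32 + 5 = 37
  Event 2 (sale 21): sell min(21,37)=21. stock: 37 - 21 = 16. total_sold = 21
  Event 3 (sale 19): sell min(19,16)=16. stock: 16 - 16 = 0. total_sold = 37
  Event 4 (sale 1): sell min(1,0)=0. stock: 0 - 0 = 0. total_sold = 37
  Event 5 (sale 4): sell min(4,0)=0. stock: 0 - 0 = 0. total_sold = 37
  Event 6 (sale 1): sell min(1,0)=0. stock: 0 - 0 = 0. total_sold = 37
  Event 7 (restock 33): 0 + 33 = 33
  Event 8 (sale 2): sell min(2,33)=2. stock: 33 - 2 = 31. total_sold = 39
  Event 9 (restock 29): 31 + 29 = 60
  Event 10 (sale 23): sell min(23,60)=23. stock: 60 - 23 = 37. total_sold = 62
Final: stock = 37, total_sold = 62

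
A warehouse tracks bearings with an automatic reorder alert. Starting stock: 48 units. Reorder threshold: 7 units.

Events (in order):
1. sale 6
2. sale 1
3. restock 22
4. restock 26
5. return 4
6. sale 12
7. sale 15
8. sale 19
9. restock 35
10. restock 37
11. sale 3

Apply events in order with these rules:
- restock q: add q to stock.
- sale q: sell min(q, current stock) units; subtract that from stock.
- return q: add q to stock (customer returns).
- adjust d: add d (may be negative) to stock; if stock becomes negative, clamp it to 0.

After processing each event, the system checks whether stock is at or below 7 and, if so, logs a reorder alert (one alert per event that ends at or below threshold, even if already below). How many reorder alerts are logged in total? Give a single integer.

Processing events:
Start: stock = 48
  Event 1 (sale 6): sell min(6,48)=6. stock: 48 - 6 = 42. total_sold = 6
  Event 2 (sale 1): sell min(1,42)=1. stock: 42 - 1 = 41. total_sold = 7
  Event 3 (restock 22): 41 + 22 = 63
  Event 4 (restock 26): 63 + 26 = 89
  Event 5 (return 4): 89 + 4 = 93
  Event 6 (sale 12): sell min(12,93)=12. stock: 93 - 12 = 81. total_sold = 19
  Event 7 (sale 15): sell min(15,81)=15. stock: 81 - 15 = 66. total_sold = 34
  Event 8 (sale 19): sell min(19,66)=19. stock: 66 - 19 = 47. total_sold = 53
  Event 9 (restock 35): 47 + 35 = 82
  Event 10 (restock 37): 82 + 37 = 119
  Event 11 (sale 3): sell min(3,119)=3. stock: 119 - 3 = 116. total_sold = 56
Final: stock = 116, total_sold = 56

Checking against threshold 7:
  After event 1: stock=42 > 7
  After event 2: stock=41 > 7
  After event 3: stock=63 > 7
  After event 4: stock=89 > 7
  After event 5: stock=93 > 7
  After event 6: stock=81 > 7
  After event 7: stock=66 > 7
  After event 8: stock=47 > 7
  After event 9: stock=82 > 7
  After event 10: stock=119 > 7
  After event 11: stock=116 > 7
Alert events: []. Count = 0

Answer: 0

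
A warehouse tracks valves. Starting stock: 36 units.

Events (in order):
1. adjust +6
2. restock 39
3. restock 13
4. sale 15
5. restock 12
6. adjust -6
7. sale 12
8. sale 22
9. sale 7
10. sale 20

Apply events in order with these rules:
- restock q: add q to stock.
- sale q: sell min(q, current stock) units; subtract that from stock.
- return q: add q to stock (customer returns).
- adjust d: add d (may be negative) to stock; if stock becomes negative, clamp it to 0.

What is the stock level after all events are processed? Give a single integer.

Answer: 24

Derivation:
Processing events:
Start: stock = 36
  Event 1 (adjust +6): 36 + 6 = 42
  Event 2 (restock 39): 42 + 39 = 81
  Event 3 (restock 13): 81 + 13 = 94
  Event 4 (sale 15): sell min(15,94)=15. stock: 94 - 15 = 79. total_sold = 15
  Event 5 (restock 12): 79 + 12 = 91
  Event 6 (adjust -6): 91 + -6 = 85
  Event 7 (sale 12): sell min(12,85)=12. stock: 85 - 12 = 73. total_sold = 27
  Event 8 (sale 22): sell min(22,73)=22. stock: 73 - 22 = 51. total_sold = 49
  Event 9 (sale 7): sell min(7,51)=7. stock: 51 - 7 = 44. total_sold = 56
  Event 10 (sale 20): sell min(20,44)=20. stock: 44 - 20 = 24. total_sold = 76
Final: stock = 24, total_sold = 76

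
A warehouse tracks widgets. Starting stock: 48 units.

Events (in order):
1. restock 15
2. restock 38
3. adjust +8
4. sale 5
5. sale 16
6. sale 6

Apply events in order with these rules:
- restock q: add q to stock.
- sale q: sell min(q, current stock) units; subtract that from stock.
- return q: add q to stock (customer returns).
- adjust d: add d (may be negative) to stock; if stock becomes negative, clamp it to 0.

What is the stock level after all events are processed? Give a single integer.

Processing events:
Start: stock = 48
  Event 1 (restock 15): 48 + 15 = 63
  Event 2 (restock 38): 63 + 38 = 101
  Event 3 (adjust +8): 101 + 8 = 109
  Event 4 (sale 5): sell min(5,109)=5. stock: 109 - 5 = 104. total_sold = 5
  Event 5 (sale 16): sell min(16,104)=16. stock: 104 - 16 = 88. total_sold = 21
  Event 6 (sale 6): sell min(6,88)=6. stock: 88 - 6 = 82. total_sold = 27
Final: stock = 82, total_sold = 27

Answer: 82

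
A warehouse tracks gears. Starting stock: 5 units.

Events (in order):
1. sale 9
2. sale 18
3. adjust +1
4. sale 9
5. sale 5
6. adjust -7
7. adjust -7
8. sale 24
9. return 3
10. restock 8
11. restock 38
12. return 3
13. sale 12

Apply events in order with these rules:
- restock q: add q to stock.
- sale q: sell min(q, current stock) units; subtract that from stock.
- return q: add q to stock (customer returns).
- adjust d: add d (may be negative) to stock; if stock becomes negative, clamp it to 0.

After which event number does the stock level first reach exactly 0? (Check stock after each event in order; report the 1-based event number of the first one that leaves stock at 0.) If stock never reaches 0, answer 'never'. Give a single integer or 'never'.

Answer: 1

Derivation:
Processing events:
Start: stock = 5
  Event 1 (sale 9): sell min(9,5)=5. stock: 5 - 5 = 0. total_sold = 5
  Event 2 (sale 18): sell min(18,0)=0. stock: 0 - 0 = 0. total_sold = 5
  Event 3 (adjust +1): 0 + 1 = 1
  Event 4 (sale 9): sell min(9,1)=1. stock: 1 - 1 = 0. total_sold = 6
  Event 5 (sale 5): sell min(5,0)=0. stock: 0 - 0 = 0. total_sold = 6
  Event 6 (adjust -7): 0 + -7 = 0 (clamped to 0)
  Event 7 (adjust -7): 0 + -7 = 0 (clamped to 0)
  Event 8 (sale 24): sell min(24,0)=0. stock: 0 - 0 = 0. total_sold = 6
  Event 9 (return 3): 0 + 3 = 3
  Event 10 (restock 8): 3 + 8 = 11
  Event 11 (restock 38): 11 + 38 = 49
  Event 12 (return 3): 49 + 3 = 52
  Event 13 (sale 12): sell min(12,52)=12. stock: 52 - 12 = 40. total_sold = 18
Final: stock = 40, total_sold = 18

First zero at event 1.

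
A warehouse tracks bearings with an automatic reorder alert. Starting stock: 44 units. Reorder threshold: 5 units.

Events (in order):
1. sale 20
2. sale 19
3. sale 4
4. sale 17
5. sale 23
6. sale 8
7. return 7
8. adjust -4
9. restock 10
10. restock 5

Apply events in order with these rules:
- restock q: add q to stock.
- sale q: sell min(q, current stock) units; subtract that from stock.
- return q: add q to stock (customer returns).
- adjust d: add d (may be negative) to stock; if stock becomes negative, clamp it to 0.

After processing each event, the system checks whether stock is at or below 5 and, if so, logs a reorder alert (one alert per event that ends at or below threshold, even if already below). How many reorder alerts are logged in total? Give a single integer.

Answer: 6

Derivation:
Processing events:
Start: stock = 44
  Event 1 (sale 20): sell min(20,44)=20. stock: 44 - 20 = 24. total_sold = 20
  Event 2 (sale 19): sell min(19,24)=19. stock: 24 - 19 = 5. total_sold = 39
  Event 3 (sale 4): sell min(4,5)=4. stock: 5 - 4 = 1. total_sold = 43
  Event 4 (sale 17): sell min(17,1)=1. stock: 1 - 1 = 0. total_sold = 44
  Event 5 (sale 23): sell min(23,0)=0. stock: 0 - 0 = 0. total_sold = 44
  Event 6 (sale 8): sell min(8,0)=0. stock: 0 - 0 = 0. total_sold = 44
  Event 7 (return 7): 0 + 7 = 7
  Event 8 (adjust -4): 7 + -4 = 3
  Event 9 (restock 10): 3 + 10 = 13
  Event 10 (restock 5): 13 + 5 = 18
Final: stock = 18, total_sold = 44

Checking against threshold 5:
  After event 1: stock=24 > 5
  After event 2: stock=5 <= 5 -> ALERT
  After event 3: stock=1 <= 5 -> ALERT
  After event 4: stock=0 <= 5 -> ALERT
  After event 5: stock=0 <= 5 -> ALERT
  After event 6: stock=0 <= 5 -> ALERT
  After event 7: stock=7 > 5
  After event 8: stock=3 <= 5 -> ALERT
  After event 9: stock=13 > 5
  After event 10: stock=18 > 5
Alert events: [2, 3, 4, 5, 6, 8]. Count = 6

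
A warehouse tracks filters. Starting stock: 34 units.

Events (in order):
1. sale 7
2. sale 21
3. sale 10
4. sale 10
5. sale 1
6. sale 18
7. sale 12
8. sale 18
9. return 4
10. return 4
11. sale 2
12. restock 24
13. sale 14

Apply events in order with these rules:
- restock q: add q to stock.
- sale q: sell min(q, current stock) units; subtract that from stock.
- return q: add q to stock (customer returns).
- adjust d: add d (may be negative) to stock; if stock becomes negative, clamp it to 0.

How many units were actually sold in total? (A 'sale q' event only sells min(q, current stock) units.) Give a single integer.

Processing events:
Start: stock = 34
  Event 1 (sale 7): sell min(7,34)=7. stock: 34 - 7 = 27. total_sold = 7
  Event 2 (sale 21): sell min(21,27)=21. stock: 27 - 21 = 6. total_sold = 28
  Event 3 (sale 10): sell min(10,6)=6. stock: 6 - 6 = 0. total_sold = 34
  Event 4 (sale 10): sell min(10,0)=0. stock: 0 - 0 = 0. total_sold = 34
  Event 5 (sale 1): sell min(1,0)=0. stock: 0 - 0 = 0. total_sold = 34
  Event 6 (sale 18): sell min(18,0)=0. stock: 0 - 0 = 0. total_sold = 34
  Event 7 (sale 12): sell min(12,0)=0. stock: 0 - 0 = 0. total_sold = 34
  Event 8 (sale 18): sell min(18,0)=0. stock: 0 - 0 = 0. total_sold = 34
  Event 9 (return 4): 0 + 4 = 4
  Event 10 (return 4): 4 + 4 = 8
  Event 11 (sale 2): sell min(2,8)=2. stock: 8 - 2 = 6. total_sold = 36
  Event 12 (restock 24): 6 + 24 = 30
  Event 13 (sale 14): sell min(14,30)=14. stock: 30 - 14 = 16. total_sold = 50
Final: stock = 16, total_sold = 50

Answer: 50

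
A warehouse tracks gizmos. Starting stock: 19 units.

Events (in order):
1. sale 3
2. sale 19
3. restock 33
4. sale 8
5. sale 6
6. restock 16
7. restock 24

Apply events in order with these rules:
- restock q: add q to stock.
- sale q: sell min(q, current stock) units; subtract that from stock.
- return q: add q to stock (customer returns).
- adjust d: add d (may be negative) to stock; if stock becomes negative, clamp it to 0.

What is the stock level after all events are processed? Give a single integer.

Answer: 59

Derivation:
Processing events:
Start: stock = 19
  Event 1 (sale 3): sell min(3,19)=3. stock: 19 - 3 = 16. total_sold = 3
  Event 2 (sale 19): sell min(19,16)=16. stock: 16 - 16 = 0. total_sold = 19
  Event 3 (restock 33): 0 + 33 = 33
  Event 4 (sale 8): sell min(8,33)=8. stock: 33 - 8 = 25. total_sold = 27
  Event 5 (sale 6): sell min(6,25)=6. stock: 25 - 6 = 19. total_sold = 33
  Event 6 (restock 16): 19 + 16 = 35
  Event 7 (restock 24): 35 + 24 = 59
Final: stock = 59, total_sold = 33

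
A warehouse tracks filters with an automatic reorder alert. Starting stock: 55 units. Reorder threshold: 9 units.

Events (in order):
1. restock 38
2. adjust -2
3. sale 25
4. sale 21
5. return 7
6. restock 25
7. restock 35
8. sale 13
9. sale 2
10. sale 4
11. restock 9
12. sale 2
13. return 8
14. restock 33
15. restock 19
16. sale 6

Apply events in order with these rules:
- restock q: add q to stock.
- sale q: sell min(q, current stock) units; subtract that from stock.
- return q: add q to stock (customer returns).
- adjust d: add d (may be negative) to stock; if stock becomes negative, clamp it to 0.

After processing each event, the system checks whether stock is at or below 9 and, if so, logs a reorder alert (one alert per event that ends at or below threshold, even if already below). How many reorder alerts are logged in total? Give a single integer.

Answer: 0

Derivation:
Processing events:
Start: stock = 55
  Event 1 (restock 38): 55 + 38 = 93
  Event 2 (adjust -2): 93 + -2 = 91
  Event 3 (sale 25): sell min(25,91)=25. stock: 91 - 25 = 66. total_sold = 25
  Event 4 (sale 21): sell min(21,66)=21. stock: 66 - 21 = 45. total_sold = 46
  Event 5 (return 7): 45 + 7 = 52
  Event 6 (restock 25): 52 + 25 = 77
  Event 7 (restock 35): 77 + 35 = 112
  Event 8 (sale 13): sell min(13,112)=13. stock: 112 - 13 = 99. total_sold = 59
  Event 9 (sale 2): sell min(2,99)=2. stock: 99 - 2 = 97. total_sold = 61
  Event 10 (sale 4): sell min(4,97)=4. stock: 97 - 4 = 93. total_sold = 65
  Event 11 (restock 9): 93 + 9 = 102
  Event 12 (sale 2): sell min(2,102)=2. stock: 102 - 2 = 100. total_sold = 67
  Event 13 (return 8): 100 + 8 = 108
  Event 14 (restock 33): 108 + 33 = 141
  Event 15 (restock 19): 141 + 19 = 160
  Event 16 (sale 6): sell min(6,160)=6. stock: 160 - 6 = 154. total_sold = 73
Final: stock = 154, total_sold = 73

Checking against threshold 9:
  After event 1: stock=93 > 9
  After event 2: stock=91 > 9
  After event 3: stock=66 > 9
  After event 4: stock=45 > 9
  After event 5: stock=52 > 9
  After event 6: stock=77 > 9
  After event 7: stock=112 > 9
  After event 8: stock=99 > 9
  After event 9: stock=97 > 9
  After event 10: stock=93 > 9
  After event 11: stock=102 > 9
  After event 12: stock=100 > 9
  After event 13: stock=108 > 9
  After event 14: stock=141 > 9
  After event 15: stock=160 > 9
  After event 16: stock=154 > 9
Alert events: []. Count = 0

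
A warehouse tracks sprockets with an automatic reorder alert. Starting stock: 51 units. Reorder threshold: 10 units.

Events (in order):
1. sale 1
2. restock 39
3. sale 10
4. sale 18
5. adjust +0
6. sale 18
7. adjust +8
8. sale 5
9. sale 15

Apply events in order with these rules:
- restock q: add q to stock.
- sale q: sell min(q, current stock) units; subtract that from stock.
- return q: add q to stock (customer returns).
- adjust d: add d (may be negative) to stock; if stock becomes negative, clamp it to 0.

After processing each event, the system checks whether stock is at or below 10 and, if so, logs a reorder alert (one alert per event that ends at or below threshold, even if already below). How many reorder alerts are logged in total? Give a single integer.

Processing events:
Start: stock = 51
  Event 1 (sale 1): sell min(1,51)=1. stock: 51 - 1 = 50. total_sold = 1
  Event 2 (restock 39): 50 + 39 = 89
  Event 3 (sale 10): sell min(10,89)=10. stock: 89 - 10 = 79. total_sold = 11
  Event 4 (sale 18): sell min(18,79)=18. stock: 79 - 18 = 61. total_sold = 29
  Event 5 (adjust +0): 61 + 0 = 61
  Event 6 (sale 18): sell min(18,61)=18. stock: 61 - 18 = 43. total_sold = 47
  Event 7 (adjust +8): 43 + 8 = 51
  Event 8 (sale 5): sell min(5,51)=5. stock: 51 - 5 = 46. total_sold = 52
  Event 9 (sale 15): sell min(15,46)=15. stock: 46 - 15 = 31. total_sold = 67
Final: stock = 31, total_sold = 67

Checking against threshold 10:
  After event 1: stock=50 > 10
  After event 2: stock=89 > 10
  After event 3: stock=79 > 10
  After event 4: stock=61 > 10
  After event 5: stock=61 > 10
  After event 6: stock=43 > 10
  After event 7: stock=51 > 10
  After event 8: stock=46 > 10
  After event 9: stock=31 > 10
Alert events: []. Count = 0

Answer: 0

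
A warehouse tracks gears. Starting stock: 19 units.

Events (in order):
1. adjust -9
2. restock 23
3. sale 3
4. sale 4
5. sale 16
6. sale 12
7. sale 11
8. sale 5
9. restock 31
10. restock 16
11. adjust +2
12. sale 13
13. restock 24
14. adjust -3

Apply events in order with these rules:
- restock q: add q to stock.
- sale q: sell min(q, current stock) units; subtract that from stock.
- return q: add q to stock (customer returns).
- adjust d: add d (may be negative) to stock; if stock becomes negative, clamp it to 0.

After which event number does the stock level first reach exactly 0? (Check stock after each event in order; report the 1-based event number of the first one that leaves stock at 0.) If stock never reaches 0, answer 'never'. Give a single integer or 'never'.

Processing events:
Start: stock = 19
  Event 1 (adjust -9): 19 + -9 = 10
  Event 2 (restock 23): 10 + 23 = 33
  Event 3 (sale 3): sell min(3,33)=3. stock: 33 - 3 = 30. total_sold = 3
  Event 4 (sale 4): sell min(4,30)=4. stock: 30 - 4 = 26. total_sold = 7
  Event 5 (sale 16): sell min(16,26)=16. stock: 26 - 16 = 10. total_sold = 23
  Event 6 (sale 12): sell min(12,10)=10. stock: 10 - 10 = 0. total_sold = 33
  Event 7 (sale 11): sell min(11,0)=0. stock: 0 - 0 = 0. total_sold = 33
  Event 8 (sale 5): sell min(5,0)=0. stock: 0 - 0 = 0. total_sold = 33
  Event 9 (restock 31): 0 + 31 = 31
  Event 10 (restock 16): 31 + 16 = 47
  Event 11 (adjust +2): 47 + 2 = 49
  Event 12 (sale 13): sell min(13,49)=13. stock: 49 - 13 = 36. total_sold = 46
  Event 13 (restock 24): 36 + 24 = 60
  Event 14 (adjust -3): 60 + -3 = 57
Final: stock = 57, total_sold = 46

First zero at event 6.

Answer: 6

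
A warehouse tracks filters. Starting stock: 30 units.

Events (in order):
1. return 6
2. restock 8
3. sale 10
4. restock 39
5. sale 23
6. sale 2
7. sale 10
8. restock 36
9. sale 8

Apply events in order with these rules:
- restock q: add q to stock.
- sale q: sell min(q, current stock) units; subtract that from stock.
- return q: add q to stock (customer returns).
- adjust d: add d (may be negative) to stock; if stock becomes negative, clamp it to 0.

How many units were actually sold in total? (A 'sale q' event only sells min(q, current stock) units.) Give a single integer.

Processing events:
Start: stock = 30
  Event 1 (return 6): 30 + 6 = 36
  Event 2 (restock 8): 36 + 8 = 44
  Event 3 (sale 10): sell min(10,44)=10. stock: 44 - 10 = 34. total_sold = 10
  Event 4 (restock 39): 34 + 39 = 73
  Event 5 (sale 23): sell min(23,73)=23. stock: 73 - 23 = 50. total_sold = 33
  Event 6 (sale 2): sell min(2,50)=2. stock: 50 - 2 = 48. total_sold = 35
  Event 7 (sale 10): sell min(10,48)=10. stock: 48 - 10 = 38. total_sold = 45
  Event 8 (restock 36): 38 + 36 = 74
  Event 9 (sale 8): sell min(8,74)=8. stock: 74 - 8 = 66. total_sold = 53
Final: stock = 66, total_sold = 53

Answer: 53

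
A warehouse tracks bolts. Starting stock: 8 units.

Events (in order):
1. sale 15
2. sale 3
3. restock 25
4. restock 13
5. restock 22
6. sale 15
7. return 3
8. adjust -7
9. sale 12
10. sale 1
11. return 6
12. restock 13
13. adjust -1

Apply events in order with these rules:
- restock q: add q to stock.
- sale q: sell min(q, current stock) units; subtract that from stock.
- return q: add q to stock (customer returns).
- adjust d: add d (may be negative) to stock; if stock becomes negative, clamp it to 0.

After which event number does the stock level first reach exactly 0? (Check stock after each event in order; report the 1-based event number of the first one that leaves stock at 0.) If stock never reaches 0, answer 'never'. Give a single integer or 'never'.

Answer: 1

Derivation:
Processing events:
Start: stock = 8
  Event 1 (sale 15): sell min(15,8)=8. stock: 8 - 8 = 0. total_sold = 8
  Event 2 (sale 3): sell min(3,0)=0. stock: 0 - 0 = 0. total_sold = 8
  Event 3 (restock 25): 0 + 25 = 25
  Event 4 (restock 13): 25 + 13 = 38
  Event 5 (restock 22): 38 + 22 = 60
  Event 6 (sale 15): sell min(15,60)=15. stock: 60 - 15 = 45. total_sold = 23
  Event 7 (return 3): 45 + 3 = 48
  Event 8 (adjust -7): 48 + -7 = 41
  Event 9 (sale 12): sell min(12,41)=12. stock: 41 - 12 = 29. total_sold = 35
  Event 10 (sale 1): sell min(1,29)=1. stock: 29 - 1 = 28. total_sold = 36
  Event 11 (return 6): 28 + 6 = 34
  Event 12 (restock 13): 34 + 13 = 47
  Event 13 (adjust -1): 47 + -1 = 46
Final: stock = 46, total_sold = 36

First zero at event 1.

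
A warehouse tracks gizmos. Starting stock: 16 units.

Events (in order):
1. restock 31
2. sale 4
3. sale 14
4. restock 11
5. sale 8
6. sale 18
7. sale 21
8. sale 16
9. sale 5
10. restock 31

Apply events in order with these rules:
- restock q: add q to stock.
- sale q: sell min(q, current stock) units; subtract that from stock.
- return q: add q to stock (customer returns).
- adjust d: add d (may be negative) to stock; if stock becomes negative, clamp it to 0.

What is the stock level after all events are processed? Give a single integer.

Processing events:
Start: stock = 16
  Event 1 (restock 31): 16 + 31 = 47
  Event 2 (sale 4): sell min(4,47)=4. stock: 47 - 4 = 43. total_sold = 4
  Event 3 (sale 14): sell min(14,43)=14. stock: 43 - 14 = 29. total_sold = 18
  Event 4 (restock 11): 29 + 11 = 40
  Event 5 (sale 8): sell min(8,40)=8. stock: 40 - 8 = 32. total_sold = 26
  Event 6 (sale 18): sell min(18,32)=18. stock: 32 - 18 = 14. total_sold = 44
  Event 7 (sale 21): sell min(21,14)=14. stock: 14 - 14 = 0. total_sold = 58
  Event 8 (sale 16): sell min(16,0)=0. stock: 0 - 0 = 0. total_sold = 58
  Event 9 (sale 5): sell min(5,0)=0. stock: 0 - 0 = 0. total_sold = 58
  Event 10 (restock 31): 0 + 31 = 31
Final: stock = 31, total_sold = 58

Answer: 31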